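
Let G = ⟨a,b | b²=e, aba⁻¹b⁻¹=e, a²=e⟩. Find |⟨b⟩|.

|⟨b⟩| equals the order of b. Compute successive powers until reaching e:
  b¹ = b, b² = e.
The smallest positive k with bᵏ = e is 2, so |⟨b⟩| = 2.

Answer: 2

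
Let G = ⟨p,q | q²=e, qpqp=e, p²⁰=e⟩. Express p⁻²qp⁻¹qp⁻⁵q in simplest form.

Multiply left to right, reducing at each step:
  (p¹⁸) · q = p¹⁸q
  (p¹⁸q) · p⁻¹ = p¹⁹q
  (p¹⁹q) · q = p¹⁹
  (p¹⁹) · p⁻⁵ = p¹⁴
  (p¹⁴) · q = p¹⁴q

Answer: p¹⁴q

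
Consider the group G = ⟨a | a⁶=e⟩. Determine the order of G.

G is generated by a single element, so G is cyclic. The relator gives a⁶ = e and no smaller power is forced to be e, so the 6 powers {a, e, a², a³, a⁴, a⁵} are distinct. Hence |G| = 6.

Answer: 6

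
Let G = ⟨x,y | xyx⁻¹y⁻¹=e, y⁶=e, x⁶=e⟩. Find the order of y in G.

Compute successive powers until reaching e:
  y¹ = y, y² = y², y³ = y³, y⁴ = y⁴, y⁵ = y⁵, y⁶ = e.
The smallest positive k with yᵏ = e is 6.

Answer: 6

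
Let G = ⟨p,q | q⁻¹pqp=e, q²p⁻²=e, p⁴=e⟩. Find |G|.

Enumerate words in the generators, reducing via the relations: the distinct elements are
  {e, p, q, pq, p², p³, q⁻¹, pq⁻¹}.
No further products give new elements, so |G| = 8.

Answer: 8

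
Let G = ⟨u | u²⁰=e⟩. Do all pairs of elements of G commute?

G has a single generator, so G is cyclic and hence abelian.

Answer: Yes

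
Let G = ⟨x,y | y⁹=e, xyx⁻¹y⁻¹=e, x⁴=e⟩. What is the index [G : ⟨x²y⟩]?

First find ord(x²y) by computing successive powers:
  (x²y)¹ = x²y, (x²y)² = y², (x²y)³ = x²y³, (x²y)⁴ = y⁴, (x²y)⁵ = x²y⁵, (x²y)⁶ = y⁶, (x²y)⁷ = x²y⁷, (x²y)⁸ = y⁸, (x²y)⁹ = x², (x²y)¹⁰ = y, (x²y)¹¹ = x²y², (x²y)¹² = y³, (x²y)¹³ = x²y⁴, (x²y)¹⁴ = y⁵, (x²y)¹⁵ = x²y⁶, (x²y)¹⁶ = y⁷, (x²y)¹⁷ = x²y⁸, (x²y)¹⁸ = e.
So |⟨x²y⟩| = ord(x²y) = 18. With |G| = 36, by Lagrange [G : ⟨x²y⟩] = 36/18 = 2.

Answer: 2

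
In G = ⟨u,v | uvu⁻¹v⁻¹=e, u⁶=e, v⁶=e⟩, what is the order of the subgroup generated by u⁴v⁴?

|⟨u⁴v⁴⟩| equals the order of u⁴v⁴. Compute successive powers until reaching e:
  (u⁴v⁴)¹ = u⁴v⁴, (u⁴v⁴)² = u²v², (u⁴v⁴)³ = e.
The smallest positive k with (u⁴v⁴)ᵏ = e is 3, so |⟨u⁴v⁴⟩| = 3.

Answer: 3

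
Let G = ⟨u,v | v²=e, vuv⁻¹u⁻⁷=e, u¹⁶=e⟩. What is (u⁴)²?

Compute successive powers of (u⁴), reducing at each step:
  (u⁴)²: (u⁴) · u⁴ = u⁸

Answer: u⁸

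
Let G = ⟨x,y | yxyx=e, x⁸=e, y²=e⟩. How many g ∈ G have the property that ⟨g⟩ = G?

⟨g⟩ = G would require ord(g) = |G| = 16, but the maximum element order in G is 8 < 16. So G is not cyclic and no single element generates it: the count is 0.

Answer: 0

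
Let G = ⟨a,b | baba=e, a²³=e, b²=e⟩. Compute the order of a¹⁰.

Compute successive powers until reaching e:
  (a¹⁰)¹ = a¹⁰, (a¹⁰)² = a²⁰, (a¹⁰)³ = a⁷, (a¹⁰)⁴ = a¹⁷, (a¹⁰)⁵ = a⁴, (a¹⁰)⁶ = a¹⁴, (a¹⁰)⁷ = a, (a¹⁰)⁸ = a¹¹, (a¹⁰)⁹ = a²¹, (a¹⁰)¹⁰ = a⁸, (a¹⁰)¹¹ = a¹⁸, (a¹⁰)¹² = a⁵, (a¹⁰)¹³ = a¹⁵, (a¹⁰)¹⁴ = a², (a¹⁰)¹⁵ = a¹², (a¹⁰)¹⁶ = a²², (a¹⁰)¹⁷ = a⁹, (a¹⁰)¹⁸ = a¹⁹, (a¹⁰)¹⁹ = a⁶, (a¹⁰)²⁰ = a¹⁶, (a¹⁰)²¹ = a³, (a¹⁰)²² = a¹³, (a¹⁰)²³ = e.
The smallest positive k with (a¹⁰)ᵏ = e is 23.

Answer: 23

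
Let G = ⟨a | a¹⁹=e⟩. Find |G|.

G is generated by a single element, so G is cyclic. The relator gives a¹⁹ = e and no smaller power is forced to be e, so the 19 powers {a, e, a², a³, a⁴, a⁵, a⁶, a⁷, a⁸, a⁹, a¹², a¹³, a¹¹, a¹⁰, a¹⁴, a¹⁵, a¹⁶, a¹⁷, a¹⁸} are distinct. Hence |G| = 19.

Answer: 19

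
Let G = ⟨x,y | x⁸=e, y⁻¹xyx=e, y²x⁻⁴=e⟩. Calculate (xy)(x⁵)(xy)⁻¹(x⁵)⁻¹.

[(xy), (x⁵)] = (xy)·(x⁵)·(xy)⁻¹·(x⁵)⁻¹.
  (xy) · (x⁵) = y⁻¹
  (y⁻¹) · (xy⁻¹) = x³
  (x³) · (x³) = x⁶

Answer: x⁶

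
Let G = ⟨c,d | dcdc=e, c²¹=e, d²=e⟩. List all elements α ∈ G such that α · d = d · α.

⟨d⟩ ⊆ C_G(d) since powers of d commute with d; so |C_G(d)| ≥ |⟨d⟩| = 2.
By orbit–stabilizer, |C_G(d)| = |G| / |conj. class of d| = 42 / 21 = 2.
The 2 elements commuting with d are {e, d}.

Answer: {e, d}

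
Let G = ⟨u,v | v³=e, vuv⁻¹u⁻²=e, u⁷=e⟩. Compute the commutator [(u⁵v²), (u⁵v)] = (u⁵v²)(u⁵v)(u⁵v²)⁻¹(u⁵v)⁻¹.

[(u⁵v²), (u⁵v)] = (u⁵v²)·(u⁵v)·(u⁵v²)⁻¹·(u⁵v)⁻¹.
  (u⁵v²) · (u⁵v) = u⁴
  (u⁴) · (u⁴v) = uv
  (uv) · (uv²) = u³

Answer: u³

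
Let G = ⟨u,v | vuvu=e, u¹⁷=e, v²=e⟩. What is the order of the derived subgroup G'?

G' = [G, G] is generated by all commutators. The generator-pair commutators are: [u, v] = u².
The subgroup they normally generate is {e, u, u², u³, u⁴, u⁵, u⁶, u⁷, u⁸, u⁹, u¹⁰, u¹¹, u¹², u¹³, u¹⁴, u¹⁵, u¹⁶}, of order 17.
Check: |G/G'| = 34/17 = 2 is the order of the abelianisation.

Answer: 17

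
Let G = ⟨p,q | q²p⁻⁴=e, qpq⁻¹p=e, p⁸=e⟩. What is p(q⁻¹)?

Compute p · (q⁻¹) by multiplying left to right and reducing via the relations at each step:
  p · q⁻¹ = pq⁻¹

Answer: pq⁻¹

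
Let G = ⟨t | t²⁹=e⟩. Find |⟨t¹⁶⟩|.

|⟨t¹⁶⟩| equals the order of t¹⁶. Compute successive powers until reaching e:
  (t¹⁶)¹ = t¹⁶, (t¹⁶)² = t³, (t¹⁶)³ = t¹⁹, (t¹⁶)⁴ = t⁶, (t¹⁶)⁵ = t²², (t¹⁶)⁶ = t⁹, (t¹⁶)⁷ = t²⁵, (t¹⁶)⁸ = t¹², (t¹⁶)⁹ = t²⁸, (t¹⁶)¹⁰ = t¹⁵, (t¹⁶)¹¹ = t², (t¹⁶)¹² = t¹⁸, (t¹⁶)¹³ = t⁵, (t¹⁶)¹⁴ = t²¹, (t¹⁶)¹⁵ = t⁸, (t¹⁶)¹⁶ = t²⁴, (t¹⁶)¹⁷ = t¹¹, (t¹⁶)¹⁸ = t²⁷, (t¹⁶)¹⁹ = t¹⁴, (t¹⁶)²⁰ = t, (t¹⁶)²¹ = t¹⁷, (t¹⁶)²² = t⁴, (t¹⁶)²³ = t²⁰, (t¹⁶)²⁴ = t⁷, (t¹⁶)²⁵ = t²³, (t¹⁶)²⁶ = t¹⁰, (t¹⁶)²⁷ = t²⁶, (t¹⁶)²⁸ = t¹³, (t¹⁶)²⁹ = e.
The smallest positive k with (t¹⁶)ᵏ = e is 29, so |⟨t¹⁶⟩| = 29.

Answer: 29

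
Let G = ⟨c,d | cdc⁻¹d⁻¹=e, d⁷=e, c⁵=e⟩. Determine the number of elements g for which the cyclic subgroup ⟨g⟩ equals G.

G is cyclic of order 35. An element generates G iff its order is 35, and a cyclic group of order 35 has exactly φ(35) = 24 such elements.

Answer: 24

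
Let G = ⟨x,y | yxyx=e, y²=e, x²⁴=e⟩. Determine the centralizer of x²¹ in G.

⟨x²¹⟩ ⊆ C_G(x²¹) since powers of x²¹ commute with x²¹; so |C_G(x²¹)| ≥ |⟨x²¹⟩| = 8.
By orbit–stabilizer, |C_G(x²¹)| = |G| / |conj. class of x²¹| = 48 / 2 = 24.
The 24 elements commuting with x²¹ are {e, x, x², x³, x⁴, x⁵, x⁶, x⁷, x⁸, x⁹, x¹⁰, x¹¹, x¹², x¹³, x¹⁴, x¹⁵, x¹⁶, x¹⁷, x¹⁸, x¹⁹, x²⁰, x²¹, x²², x²³}.

Answer: {e, x, x², x³, x⁴, x⁵, x⁶, x⁷, x⁸, x⁹, x¹⁰, x¹¹, x¹², x¹³, x¹⁴, x¹⁵, x¹⁶, x¹⁷, x¹⁸, x¹⁹, x²⁰, x²¹, x²², x²³}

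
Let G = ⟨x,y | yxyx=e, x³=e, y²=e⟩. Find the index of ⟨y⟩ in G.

First find ord(y) by computing successive powers:
  y¹ = y, y² = e.
So |⟨y⟩| = ord(y) = 2. With |G| = 6, by Lagrange [G : ⟨y⟩] = 6/2 = 3.

Answer: 3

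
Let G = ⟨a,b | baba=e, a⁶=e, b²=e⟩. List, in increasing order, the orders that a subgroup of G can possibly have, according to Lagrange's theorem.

|G| = 12 = 2² · 3. By Lagrange's theorem the order of any subgroup divides 12; the divisors of 12 are 1, 2, 3, 4, 6, 12.

Answer: 1, 2, 3, 4, 6, 12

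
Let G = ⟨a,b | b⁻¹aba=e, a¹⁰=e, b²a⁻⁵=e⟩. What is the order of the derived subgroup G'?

G' = [G, G] is generated by all commutators. The generator-pair commutators are: [a, b] = a².
The subgroup they normally generate is {e, a², a⁴, a⁶, a⁸}, of order 5.
Check: |G/G'| = 20/5 = 4 is the order of the abelianisation.

Answer: 5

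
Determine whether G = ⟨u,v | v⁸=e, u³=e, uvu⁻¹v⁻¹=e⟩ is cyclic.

|G| = 24. The element uv has order 24 (its powers give 24 distinct elements), so ⟨uv⟩ = G and G is cyclic.

Answer: Yes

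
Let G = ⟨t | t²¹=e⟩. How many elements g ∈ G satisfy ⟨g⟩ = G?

G is cyclic of order 21. An element generates G iff its order is 21, and a cyclic group of order 21 has exactly φ(21) = 12 such elements.

Answer: 12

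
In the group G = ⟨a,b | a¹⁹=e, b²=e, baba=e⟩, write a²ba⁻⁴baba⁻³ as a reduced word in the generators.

Multiply left to right, reducing at each step:
  (a²) · b = a²b
  (a²b) · a⁻⁴ = a⁶b
  (a⁶b) · b = a⁶
  (a⁶) · a = a⁷
  (a⁷) · b = a⁷b
  (a⁷b) · a⁻³ = a¹⁰b

Answer: a¹⁰b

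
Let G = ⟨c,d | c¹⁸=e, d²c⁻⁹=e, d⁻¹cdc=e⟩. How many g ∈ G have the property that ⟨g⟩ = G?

⟨g⟩ = G would require ord(g) = |G| = 36, but the maximum element order in G is 18 < 36. So G is not cyclic and no single element generates it: the count is 0.

Answer: 0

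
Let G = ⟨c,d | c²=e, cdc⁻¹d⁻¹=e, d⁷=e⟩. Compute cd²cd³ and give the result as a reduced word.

Multiply left to right, reducing at each step:
  c · d² = cd²
  (cd²) · c = d²
  (d²) · d³ = d⁵

Answer: d⁵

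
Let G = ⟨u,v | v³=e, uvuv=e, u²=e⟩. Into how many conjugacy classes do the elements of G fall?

The conjugacy classes (representative and size) are:
  [e] (size 1), [uv²] (size 3), [v²] (size 2).
Class equation: 1 + 3 + 2 = 6 = |G|. So G has 3 conjugacy classes.

Answer: 3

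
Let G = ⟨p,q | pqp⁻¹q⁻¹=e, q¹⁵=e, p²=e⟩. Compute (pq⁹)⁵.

Compute successive powers of (pq⁹), reducing at each step:
  (pq⁹)²: (pq⁹) · p = q⁹;   (q⁹) · q⁹ = q³
  (pq⁹)³: (q³) · p = pq³;   (pq³) · q⁹ = pq¹²
  (pq⁹)⁴: (pq¹²) · p = q¹²;   (q¹²) · q⁹ = q⁶
  (pq⁹)⁵: (q⁶) · p = pq⁶;   (pq⁶) · q⁹ = p

Answer: p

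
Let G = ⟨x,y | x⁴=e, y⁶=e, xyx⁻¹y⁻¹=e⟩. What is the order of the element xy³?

Compute successive powers until reaching e:
  (xy³)¹ = xy³, (xy³)² = x², (xy³)³ = x³y³, (xy³)⁴ = e.
The smallest positive k with (xy³)ᵏ = e is 4.

Answer: 4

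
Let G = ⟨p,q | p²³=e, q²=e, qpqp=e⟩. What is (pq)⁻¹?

The order of (pq) is 2 (smallest k with (pq)ᵏ = e), so (pq)⁻¹ = (pq)¹ = pq.
Check: (pq) · (pq) → (pq) · p = q;   q · q = e, giving e as required.

Answer: pq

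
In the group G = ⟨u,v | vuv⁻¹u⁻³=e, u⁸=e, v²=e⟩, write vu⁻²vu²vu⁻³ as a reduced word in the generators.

Multiply left to right, reducing at each step:
  v · u⁻² = u²v
  (u²v) · v = u²
  (u²) · u² = u⁴
  (u⁴) · v = u⁴v
  (u⁴v) · u⁻³ = u³v

Answer: u³v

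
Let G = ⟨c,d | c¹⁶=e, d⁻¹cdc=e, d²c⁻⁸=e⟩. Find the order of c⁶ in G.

Compute successive powers until reaching e:
  (c⁶)¹ = c⁶, (c⁶)² = c¹², (c⁶)³ = c², (c⁶)⁴ = c⁸, (c⁶)⁵ = c¹⁴, (c⁶)⁶ = c⁴, (c⁶)⁷ = c¹⁰, (c⁶)⁸ = e.
The smallest positive k with (c⁶)ᵏ = e is 8.

Answer: 8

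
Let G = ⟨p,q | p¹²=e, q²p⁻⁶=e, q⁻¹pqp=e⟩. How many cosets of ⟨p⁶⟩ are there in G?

First find ord(p⁶) by computing successive powers:
  (p⁶)¹ = p⁶, (p⁶)² = e.
So |⟨p⁶⟩| = ord(p⁶) = 2. With |G| = 24, by Lagrange [G : ⟨p⁶⟩] = 24/2 = 12.

Answer: 12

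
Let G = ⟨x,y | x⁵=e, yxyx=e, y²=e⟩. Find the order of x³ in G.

Compute successive powers until reaching e:
  (x³)¹ = x³, (x³)² = x, (x³)³ = x⁴, (x³)⁴ = x², (x³)⁵ = e.
The smallest positive k with (x³)ᵏ = e is 5.

Answer: 5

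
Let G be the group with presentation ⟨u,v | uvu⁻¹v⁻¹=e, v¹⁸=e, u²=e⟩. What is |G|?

Enumerate words in the generators, reducing via the relations: the distinct elements are
  {e, u, v, uv, v², v³, v⁴, v⁵, v⁶, v⁷, v⁸, v⁹, uv², uv³, uv⁴, uv⁵, uv⁶, uv⁷, uv⁸, uv⁹, v¹², v¹³, v¹¹, v¹⁰, v¹⁴, v¹⁵, v¹⁶, v¹⁷, uv¹², uv¹³, uv¹¹, uv¹⁰, uv¹⁴, uv¹⁵, uv¹⁶, uv¹⁷}.
No further products give new elements, so |G| = 36.

Answer: 36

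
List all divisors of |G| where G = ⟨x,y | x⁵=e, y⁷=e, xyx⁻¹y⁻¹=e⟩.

|G| = 35 = 5 · 7. By Lagrange's theorem the order of any subgroup divides 35; the divisors of 35 are 1, 5, 7, 35.

Answer: 1, 5, 7, 35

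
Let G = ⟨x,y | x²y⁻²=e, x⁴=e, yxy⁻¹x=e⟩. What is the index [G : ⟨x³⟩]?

First find ord(x³) by computing successive powers:
  (x³)¹ = x³, (x³)² = x², (x³)³ = x, (x³)⁴ = e.
So |⟨x³⟩| = ord(x³) = 4. With |G| = 8, by Lagrange [G : ⟨x³⟩] = 8/4 = 2.

Answer: 2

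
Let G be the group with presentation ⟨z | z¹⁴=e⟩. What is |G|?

G is generated by a single element, so G is cyclic. The relator gives z¹⁴ = e and no smaller power is forced to be e, so the 14 powers {e, z, z², z³, z⁴, z⁵, z⁶, z⁷, z⁸, z⁹, z¹², z¹³, z¹¹, z¹⁰} are distinct. Hence |G| = 14.

Answer: 14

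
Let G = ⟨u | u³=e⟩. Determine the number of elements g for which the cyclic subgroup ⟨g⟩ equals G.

G is cyclic of order 3. An element generates G iff its order is 3, and a cyclic group of order 3 has exactly φ(3) = 2 such elements.

Answer: 2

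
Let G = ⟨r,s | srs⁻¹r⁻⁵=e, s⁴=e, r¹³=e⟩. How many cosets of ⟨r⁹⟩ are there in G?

First find ord(r⁹) by computing successive powers:
  (r⁹)¹ = r⁹, (r⁹)² = r⁵, (r⁹)³ = r, (r⁹)⁴ = r¹⁰, (r⁹)⁵ = r⁶, (r⁹)⁶ = r², (r⁹)⁷ = r¹¹, (r⁹)⁸ = r⁷, (r⁹)⁹ = r³, (r⁹)¹⁰ = r¹², (r⁹)¹¹ = r⁸, (r⁹)¹² = r⁴, (r⁹)¹³ = e.
So |⟨r⁹⟩| = ord(r⁹) = 13. With |G| = 52, by Lagrange [G : ⟨r⁹⟩] = 52/13 = 4.

Answer: 4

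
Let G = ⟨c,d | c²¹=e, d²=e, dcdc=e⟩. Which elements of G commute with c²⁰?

⟨c²⁰⟩ ⊆ C_G(c²⁰) since powers of c²⁰ commute with c²⁰; so |C_G(c²⁰)| ≥ |⟨c²⁰⟩| = 21.
By orbit–stabilizer, |C_G(c²⁰)| = |G| / |conj. class of c²⁰| = 42 / 2 = 21.
The 21 elements commuting with c²⁰ are {e, c, c², c³, c⁴, c⁵, c⁶, c⁷, c⁸, c⁹, c¹⁰, c¹¹, c¹², c¹³, c¹⁴, c¹⁵, c¹⁶, c¹⁷, c¹⁸, c¹⁹, c²⁰}.

Answer: {e, c, c², c³, c⁴, c⁵, c⁶, c⁷, c⁸, c⁹, c¹⁰, c¹¹, c¹², c¹³, c¹⁴, c¹⁵, c¹⁶, c¹⁷, c¹⁸, c¹⁹, c²⁰}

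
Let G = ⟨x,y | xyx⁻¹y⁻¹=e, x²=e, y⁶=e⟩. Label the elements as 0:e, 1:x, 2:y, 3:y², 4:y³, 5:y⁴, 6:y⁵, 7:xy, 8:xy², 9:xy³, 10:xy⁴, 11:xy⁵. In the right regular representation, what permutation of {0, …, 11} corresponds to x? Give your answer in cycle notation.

(0 1)(2 7)(3 8)(4 9)(5 10)(6 11)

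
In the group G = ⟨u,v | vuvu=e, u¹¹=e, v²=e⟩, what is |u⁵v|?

Compute successive powers until reaching e:
  (u⁵v)¹ = u⁵v, (u⁵v)² = e.
The smallest positive k with (u⁵v)ᵏ = e is 2.

Answer: 2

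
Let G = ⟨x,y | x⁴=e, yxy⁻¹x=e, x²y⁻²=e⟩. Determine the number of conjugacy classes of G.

The conjugacy classes (representative and size) are:
  [e] (size 1), [x³] (size 2), [x²] (size 1), [y⁻¹] (size 2), [xy] (size 2).
Class equation: 1 + 2 + 1 + 2 + 2 = 8 = |G|. So G has 5 conjugacy classes.

Answer: 5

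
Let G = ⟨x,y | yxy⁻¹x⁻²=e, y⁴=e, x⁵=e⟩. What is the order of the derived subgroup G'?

G' = [G, G] is generated by all commutators. The generator-pair commutators are: [x, y] = x⁴.
The subgroup they normally generate is {e, x, x², x³, x⁴}, of order 5.
Check: |G/G'| = 20/5 = 4 is the order of the abelianisation.

Answer: 5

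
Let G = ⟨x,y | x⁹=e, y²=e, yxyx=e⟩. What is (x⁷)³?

Compute successive powers of (x⁷), reducing at each step:
  (x⁷)²: (x⁷) · x⁷ = x⁵
  (x⁷)³: (x⁵) · x⁷ = x³

Answer: x³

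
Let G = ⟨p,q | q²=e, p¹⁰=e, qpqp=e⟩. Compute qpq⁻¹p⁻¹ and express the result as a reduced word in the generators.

[q, p] = q·p·q⁻¹·p⁻¹.
  q · p = p⁹q
  (p⁹q) · q = p⁹
  (p⁹) · (p⁹) = p⁸

Answer: p⁸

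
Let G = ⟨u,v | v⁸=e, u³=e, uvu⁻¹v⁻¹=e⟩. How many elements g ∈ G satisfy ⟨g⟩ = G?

G is cyclic of order 24. An element generates G iff its order is 24, and a cyclic group of order 24 has exactly φ(24) = 8 such elements.

Answer: 8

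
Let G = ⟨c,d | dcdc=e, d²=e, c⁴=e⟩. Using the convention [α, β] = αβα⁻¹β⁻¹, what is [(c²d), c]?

[(c²d), c] = (c²d)·c·(c²d)⁻¹·c⁻¹.
  (c²d) · c = cd
  (cd) · (c²d) = c³
  (c³) · (c³) = c²

Answer: c²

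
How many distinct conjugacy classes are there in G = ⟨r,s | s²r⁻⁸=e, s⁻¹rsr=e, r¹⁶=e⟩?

The conjugacy classes (representative and size) are:
  [e] (size 1), [r] (size 2), [r¹⁴] (size 2), [r³] (size 2), [r¹²] (size 2), [r⁵] (size 2), [r¹⁰] (size 2), [r⁷] (size 2), [r⁸] (size 1), [r⁶s] (size 8), [r³s⁻¹] (size 8).
Class equation: 1 + 2 + 2 + 2 + 2 + 2 + 2 + 2 + 1 + 8 + 8 = 32 = |G|. So G has 11 conjugacy classes.

Answer: 11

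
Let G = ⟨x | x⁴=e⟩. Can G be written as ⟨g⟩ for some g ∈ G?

|G| = 4. The element x has order 4 (its powers give 4 distinct elements), so ⟨x⟩ = G and G is cyclic.

Answer: Yes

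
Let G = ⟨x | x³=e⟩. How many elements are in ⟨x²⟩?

|⟨x²⟩| equals the order of x². Compute successive powers until reaching e:
  (x²)¹ = x², (x²)² = x, (x²)³ = e.
The smallest positive k with (x²)ᵏ = e is 3, so |⟨x²⟩| = 3.

Answer: 3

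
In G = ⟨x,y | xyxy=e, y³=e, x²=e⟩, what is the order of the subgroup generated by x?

|⟨x⟩| equals the order of x. Compute successive powers until reaching e:
  x¹ = x, x² = e.
The smallest positive k with xᵏ = e is 2, so |⟨x⟩| = 2.

Answer: 2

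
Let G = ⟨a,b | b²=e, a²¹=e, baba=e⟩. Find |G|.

Enumerate words in the generators, reducing via the relations: the distinct elements are
  {a, b, e, ab, a², a³, a⁴, a⁵, a⁶, a⁷, a⁸, a⁹, a²b, a²⁰, a³b, a¹², a¹³, a¹¹, a¹⁰, a¹⁴, a¹⁵, a¹⁶, a¹⁷, a¹⁸, a¹⁹, a⁴b, a⁵b, a⁶b, a⁷b, a⁸b, a⁹b, a²⁰b, a¹²b, a¹³b, a¹¹b, a¹⁰b, a¹⁴b, a¹⁵b, a¹⁶b, a¹⁷b, a¹⁸b, a¹⁹b}.
No further products give new elements, so |G| = 42.

Answer: 42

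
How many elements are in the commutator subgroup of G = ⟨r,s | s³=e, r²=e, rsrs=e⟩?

G' = [G, G] is generated by all commutators. The generator-pair commutators are: [r, s] = s.
The subgroup they normally generate is {e, s, s²}, of order 3.
Check: |G/G'| = 6/3 = 2 is the order of the abelianisation.

Answer: 3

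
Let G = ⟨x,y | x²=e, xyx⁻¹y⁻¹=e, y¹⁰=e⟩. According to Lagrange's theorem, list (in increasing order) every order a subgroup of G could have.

|G| = 20 = 2² · 5. By Lagrange's theorem the order of any subgroup divides 20; the divisors of 20 are 1, 2, 4, 5, 10, 20.

Answer: 1, 2, 4, 5, 10, 20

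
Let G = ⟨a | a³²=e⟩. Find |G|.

G is generated by a single element, so G is cyclic. The relator gives a³² = e and no smaller power is forced to be e, so the 32 powers {a, e, a², a³, a⁴, a⁵, a⁶, a⁷, a⁸, a⁹, a²², a²³, a²¹, a²⁰, a²⁴, a²⁵, a²⁶, a²⁷, a²⁸, a²⁹, a³¹, a³⁰, a¹², a¹³, a¹¹, a¹⁰, a¹⁴, a¹⁵, a¹⁶, a¹⁷, a¹⁸, a¹⁹} are distinct. Hence |G| = 32.

Answer: 32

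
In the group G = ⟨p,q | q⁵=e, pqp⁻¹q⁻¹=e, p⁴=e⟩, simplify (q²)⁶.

Compute successive powers of (q²), reducing at each step:
  (q²)²: (q²) · q² = q⁴
  (q²)³: (q⁴) · q² = q
  (q²)⁴: q · q² = q³
  (q²)⁵: (q³) · q² = e
  (q²)⁶: e · q² = q²

Answer: q²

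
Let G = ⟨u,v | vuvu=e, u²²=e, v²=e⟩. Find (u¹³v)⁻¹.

The order of (u¹³v) is 2 (smallest k with (u¹³v)ᵏ = e), so (u¹³v)⁻¹ = (u¹³v)¹ = u¹³v.
Check: (u¹³v) · (u¹³v) → (u¹³v) · u¹³ = v;   v · v = e, giving e as required.

Answer: u¹³v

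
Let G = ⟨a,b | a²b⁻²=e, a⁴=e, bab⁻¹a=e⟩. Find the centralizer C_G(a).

⟨a⟩ ⊆ C_G(a) since powers of a commute with a; so |C_G(a)| ≥ |⟨a⟩| = 4.
By orbit–stabilizer, |C_G(a)| = |G| / |conj. class of a| = 8 / 2 = 4.
The 4 elements commuting with a are {e, a, a², a³}.

Answer: {e, a, a², a³}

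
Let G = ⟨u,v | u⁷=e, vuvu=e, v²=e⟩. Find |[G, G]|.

G' = [G, G] is generated by all commutators. The generator-pair commutators are: [u, v] = u².
The subgroup they normally generate is {e, u, u², u³, u⁴, u⁵, u⁶}, of order 7.
Check: |G/G'| = 14/7 = 2 is the order of the abelianisation.

Answer: 7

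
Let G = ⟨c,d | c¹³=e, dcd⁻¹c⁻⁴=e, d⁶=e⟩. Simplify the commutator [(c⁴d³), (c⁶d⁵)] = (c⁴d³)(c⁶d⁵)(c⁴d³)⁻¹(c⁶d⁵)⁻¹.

[(c⁴d³), (c⁶d⁵)] = (c⁴d³)·(c⁶d⁵)·(c⁴d³)⁻¹·(c⁶d⁵)⁻¹.
  (c⁴d³) · (c⁶d⁵) = c¹¹d²
  (c¹¹d²) · (c⁴d³) = c¹⁰d⁵
  (c¹⁰d⁵) · (c²d) = c⁴

Answer: c⁴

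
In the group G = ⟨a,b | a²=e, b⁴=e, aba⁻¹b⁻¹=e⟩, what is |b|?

Compute successive powers until reaching e:
  b¹ = b, b² = b², b³ = b³, b⁴ = e.
The smallest positive k with bᵏ = e is 4.

Answer: 4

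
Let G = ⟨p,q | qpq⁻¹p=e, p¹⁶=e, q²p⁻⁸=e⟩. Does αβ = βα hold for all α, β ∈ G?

p·q = pq but q·p = p⁷q⁻¹, so p·q ≠ q·p and G is not abelian.

Answer: No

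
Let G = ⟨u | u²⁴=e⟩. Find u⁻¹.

The order of u is 24 (smallest k with uᵏ = e), so u⁻¹ = u²³ = u²³.
Check: u · (u²³) → u · u²³ = e, giving e as required.

Answer: u²³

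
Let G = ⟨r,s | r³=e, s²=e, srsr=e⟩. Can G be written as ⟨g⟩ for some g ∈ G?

Every cyclic group is abelian. But r·s = rs while s·r = r²s, so r·s ≠ s·r and G is not abelian. Hence G is not cyclic.

Answer: No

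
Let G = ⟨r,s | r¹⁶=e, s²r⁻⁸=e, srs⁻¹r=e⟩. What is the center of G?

An element z ∈ Z(G) iff z commutes with every generator.
For example r⁸ is central: (r⁸)·r = r⁹ = r·(r⁸); (r⁸)·s = s⁻¹ = s·(r⁸).
Whereas r ∉ Z(G) since r·s = rs ≠ r⁷s⁻¹ = s·r.
Checking each of the 32 elements this way gives Z(G) = {e, r⁸}, of order 2.

Answer: {e, r⁸}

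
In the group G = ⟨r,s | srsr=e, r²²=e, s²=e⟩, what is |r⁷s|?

Compute successive powers until reaching e:
  (r⁷s)¹ = r⁷s, (r⁷s)² = e.
The smallest positive k with (r⁷s)ᵏ = e is 2.

Answer: 2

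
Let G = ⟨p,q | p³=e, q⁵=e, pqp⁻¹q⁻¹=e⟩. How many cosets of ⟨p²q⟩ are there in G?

First find ord(p²q) by computing successive powers:
  (p²q)¹ = p²q, (p²q)² = pq², (p²q)³ = q³, (p²q)⁴ = p²q⁴, (p²q)⁵ = p, (p²q)⁶ = q, (p²q)⁷ = p²q², (p²q)⁸ = pq³, (p²q)⁹ = q⁴, (p²q)¹⁰ = p², (p²q)¹¹ = pq, (p²q)¹² = q², (p²q)¹³ = p²q³, (p²q)¹⁴ = pq⁴, (p²q)¹⁵ = e.
So |⟨p²q⟩| = ord(p²q) = 15. With |G| = 15, by Lagrange [G : ⟨p²q⟩] = 15/15 = 1.

Answer: 1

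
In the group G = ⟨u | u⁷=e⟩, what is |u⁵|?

Compute successive powers until reaching e:
  (u⁵)¹ = u⁵, (u⁵)² = u³, (u⁵)³ = u, (u⁵)⁴ = u⁶, (u⁵)⁵ = u⁴, (u⁵)⁶ = u², (u⁵)⁷ = e.
The smallest positive k with (u⁵)ᵏ = e is 7.

Answer: 7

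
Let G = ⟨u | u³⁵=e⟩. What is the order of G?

G is generated by a single element, so G is cyclic. The relator gives u³⁵ = e and no smaller power is forced to be e, so the 35 powers {e, u, u², u³, u⁴, u⁵, u⁶, u⁷, u⁸, u⁹, u²², u²³, u²¹, u²⁰, u²⁴, u²⁵, u²⁶, u²⁷, u²⁸, u²⁹, u³², u³³, u³¹, u³⁰, u³⁴, u¹², u¹³, u¹¹, u¹⁰, u¹⁴, u¹⁵, u¹⁶, u¹⁷, u¹⁸, u¹⁹} are distinct. Hence |G| = 35.

Answer: 35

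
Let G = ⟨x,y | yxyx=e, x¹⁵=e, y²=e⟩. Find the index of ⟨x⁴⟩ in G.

First find ord(x⁴) by computing successive powers:
  (x⁴)¹ = x⁴, (x⁴)² = x⁸, (x⁴)³ = x¹², (x⁴)⁴ = x, (x⁴)⁵ = x⁵, (x⁴)⁶ = x⁹, (x⁴)⁷ = x¹³, (x⁴)⁸ = x², (x⁴)⁹ = x⁶, (x⁴)¹⁰ = x¹⁰, (x⁴)¹¹ = x¹⁴, (x⁴)¹² = x³, (x⁴)¹³ = x⁷, (x⁴)¹⁴ = x¹¹, (x⁴)¹⁵ = e.
So |⟨x⁴⟩| = ord(x⁴) = 15. With |G| = 30, by Lagrange [G : ⟨x⁴⟩] = 30/15 = 2.

Answer: 2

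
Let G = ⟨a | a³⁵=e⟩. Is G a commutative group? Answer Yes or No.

G has a single generator, so G is cyclic and hence abelian.

Answer: Yes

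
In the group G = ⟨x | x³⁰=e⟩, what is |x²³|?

Compute successive powers until reaching e:
  (x²³)¹ = x²³, (x²³)² = x¹⁶, (x²³)³ = x⁹, (x²³)⁴ = x², (x²³)⁵ = x²⁵, (x²³)⁶ = x¹⁸, (x²³)⁷ = x¹¹, (x²³)⁸ = x⁴, (x²³)⁹ = x²⁷, (x²³)¹⁰ = x²⁰, (x²³)¹¹ = x¹³, (x²³)¹² = x⁶, (x²³)¹³ = x²⁹, (x²³)¹⁴ = x²², (x²³)¹⁵ = x¹⁵, (x²³)¹⁶ = x⁸, (x²³)¹⁷ = x, (x²³)¹⁸ = x²⁴, (x²³)¹⁹ = x¹⁷, (x²³)²⁰ = x¹⁰, (x²³)²¹ = x³, (x²³)²² = x²⁶, (x²³)²³ = x¹⁹, (x²³)²⁴ = x¹², (x²³)²⁵ = x⁵, (x²³)²⁶ = x²⁸, (x²³)²⁷ = x²¹, (x²³)²⁸ = x¹⁴, (x²³)²⁹ = x⁷, (x²³)³⁰ = e.
The smallest positive k with (x²³)ᵏ = e is 30.

Answer: 30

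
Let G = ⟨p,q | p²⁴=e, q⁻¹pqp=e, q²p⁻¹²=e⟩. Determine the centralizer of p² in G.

⟨p²⟩ ⊆ C_G(p²) since powers of p² commute with p²; so |C_G(p²)| ≥ |⟨p²⟩| = 12.
By orbit–stabilizer, |C_G(p²)| = |G| / |conj. class of p²| = 48 / 2 = 24.
The 24 elements commuting with p² are {e, p, p², p³, p⁴, p⁵, p⁶, p⁷, p⁸, p⁹, p¹⁰, p¹¹, p¹², p¹³, p¹⁴, p¹⁵, p¹⁶, p¹⁷, p¹⁸, p¹⁹, p²⁰, p²¹, p²², p²³}.

Answer: {e, p, p², p³, p⁴, p⁵, p⁶, p⁷, p⁸, p⁹, p¹⁰, p¹¹, p¹², p¹³, p¹⁴, p¹⁵, p¹⁶, p¹⁷, p¹⁸, p¹⁹, p²⁰, p²¹, p²², p²³}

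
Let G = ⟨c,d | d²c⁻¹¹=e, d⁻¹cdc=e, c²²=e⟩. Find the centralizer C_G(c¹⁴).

⟨c¹⁴⟩ ⊆ C_G(c¹⁴) since powers of c¹⁴ commute with c¹⁴; so |C_G(c¹⁴)| ≥ |⟨c¹⁴⟩| = 11.
By orbit–stabilizer, |C_G(c¹⁴)| = |G| / |conj. class of c¹⁴| = 44 / 2 = 22.
The 22 elements commuting with c¹⁴ are {e, c, c², c³, c⁴, c⁵, c⁶, c⁷, c⁸, c⁹, c¹⁰, c¹¹, c¹², c¹³, c¹⁴, c¹⁵, c¹⁶, c¹⁷, c¹⁸, c¹⁹, c²⁰, c²¹}.

Answer: {e, c, c², c³, c⁴, c⁵, c⁶, c⁷, c⁸, c⁹, c¹⁰, c¹¹, c¹², c¹³, c¹⁴, c¹⁵, c¹⁶, c¹⁷, c¹⁸, c¹⁹, c²⁰, c²¹}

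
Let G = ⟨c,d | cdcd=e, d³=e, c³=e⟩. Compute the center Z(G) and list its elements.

An element z ∈ Z(G) iff z commutes with every generator.
For example e is central: e·c = c = c·e; e·d = d = d·e.
Whereas c ∉ Z(G) since c·d = cd ≠ c²d² = d·c.
Checking each of the 12 elements this way gives Z(G) = {e}, of order 1.

Answer: {e}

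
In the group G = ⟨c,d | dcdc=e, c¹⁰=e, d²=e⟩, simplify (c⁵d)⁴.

Compute successive powers of (c⁵d), reducing at each step:
  (c⁵d)²: (c⁵d) · c⁵ = d;   d · d = e
  (c⁵d)³: e · c⁵ = c⁵;   (c⁵) · d = c⁵d
  (c⁵d)⁴: (c⁵d) · c⁵ = d;   d · d = e

Answer: e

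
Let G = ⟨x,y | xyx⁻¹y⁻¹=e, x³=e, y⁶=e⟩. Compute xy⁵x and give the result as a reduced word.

Multiply left to right, reducing at each step:
  x · y⁵ = xy⁵
  (xy⁵) · x = x²y⁵

Answer: x²y⁵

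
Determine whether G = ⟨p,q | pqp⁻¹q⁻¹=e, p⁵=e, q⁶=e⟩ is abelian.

Each pair of generators commutes: p·q = pq = q·p. Since the generators pairwise commute, every element of G commutes with every other, so G is abelian.

Answer: Yes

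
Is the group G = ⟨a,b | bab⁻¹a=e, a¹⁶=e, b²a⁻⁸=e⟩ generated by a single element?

Every cyclic group is abelian. But a·b = ab while b·a = a⁷b⁻¹, so a·b ≠ b·a and G is not abelian. Hence G is not cyclic.

Answer: No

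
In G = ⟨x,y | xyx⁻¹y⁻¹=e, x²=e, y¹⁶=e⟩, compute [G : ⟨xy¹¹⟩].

First find ord(xy¹¹) by computing successive powers:
  (xy¹¹)¹ = xy¹¹, (xy¹¹)² = y⁶, (xy¹¹)³ = xy, (xy¹¹)⁴ = y¹², (xy¹¹)⁵ = xy⁷, (xy¹¹)⁶ = y², (xy¹¹)⁷ = xy¹³, (xy¹¹)⁸ = y⁸, (xy¹¹)⁹ = xy³, (xy¹¹)¹⁰ = y¹⁴, (xy¹¹)¹¹ = xy⁹, (xy¹¹)¹² = y⁴, (xy¹¹)¹³ = xy¹⁵, (xy¹¹)¹⁴ = y¹⁰, (xy¹¹)¹⁵ = xy⁵, (xy¹¹)¹⁶ = e.
So |⟨xy¹¹⟩| = ord(xy¹¹) = 16. With |G| = 32, by Lagrange [G : ⟨xy¹¹⟩] = 32/16 = 2.

Answer: 2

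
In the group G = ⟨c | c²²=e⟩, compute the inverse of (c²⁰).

The order of (c²⁰) is 11 (smallest k with (c²⁰)ᵏ = e), so (c²⁰)⁻¹ = (c²⁰)¹⁰ = c².
Check: (c²⁰) · (c²) → (c²⁰) · c² = e, giving e as required.

Answer: c²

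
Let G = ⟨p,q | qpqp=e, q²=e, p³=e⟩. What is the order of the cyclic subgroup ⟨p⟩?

|⟨p⟩| equals the order of p. Compute successive powers until reaching e:
  p¹ = p, p² = p², p³ = e.
The smallest positive k with pᵏ = e is 3, so |⟨p⟩| = 3.

Answer: 3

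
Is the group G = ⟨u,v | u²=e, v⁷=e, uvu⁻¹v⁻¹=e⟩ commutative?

Each pair of generators commutes: u·v = uv = v·u. Since the generators pairwise commute, every element of G commutes with every other, so G is abelian.

Answer: Yes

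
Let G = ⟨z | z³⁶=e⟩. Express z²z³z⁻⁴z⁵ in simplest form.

Multiply left to right, reducing at each step:
  (z²) · z³ = z⁵
  (z⁵) · z⁻⁴ = z
  z · z⁵ = z⁶

Answer: z⁶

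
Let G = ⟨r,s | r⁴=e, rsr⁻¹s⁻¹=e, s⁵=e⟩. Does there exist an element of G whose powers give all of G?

|G| = 20. The element rs has order 20 (its powers give 20 distinct elements), so ⟨rs⟩ = G and G is cyclic.

Answer: Yes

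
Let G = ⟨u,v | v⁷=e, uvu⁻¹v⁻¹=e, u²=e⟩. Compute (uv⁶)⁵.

Compute successive powers of (uv⁶), reducing at each step:
  (uv⁶)²: (uv⁶) · u = v⁶;   (v⁶) · v⁶ = v⁵
  (uv⁶)³: (v⁵) · u = uv⁵;   (uv⁵) · v⁶ = uv⁴
  (uv⁶)⁴: (uv⁴) · u = v⁴;   (v⁴) · v⁶ = v³
  (uv⁶)⁵: (v³) · u = uv³;   (uv³) · v⁶ = uv²

Answer: uv²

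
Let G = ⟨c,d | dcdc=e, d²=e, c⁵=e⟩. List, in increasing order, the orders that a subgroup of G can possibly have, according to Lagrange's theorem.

|G| = 10 = 2 · 5. By Lagrange's theorem the order of any subgroup divides 10; the divisors of 10 are 1, 2, 5, 10.

Answer: 1, 2, 5, 10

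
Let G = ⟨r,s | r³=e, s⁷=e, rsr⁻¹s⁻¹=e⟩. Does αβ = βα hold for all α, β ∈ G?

Each pair of generators commutes: r·s = rs = s·r. Since the generators pairwise commute, every element of G commutes with every other, so G is abelian.

Answer: Yes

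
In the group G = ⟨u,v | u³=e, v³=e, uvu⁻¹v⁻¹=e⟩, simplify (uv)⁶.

Compute successive powers of (uv), reducing at each step:
  (uv)²: (uv) · u = u²v;   (u²v) · v = u²v²
  (uv)³: (u²v²) · u = v²;   (v²) · v = e
  (uv)⁴: e · u = u;   u · v = uv
  (uv)⁵: (uv) · u = u²v;   (u²v) · v = u²v²
  (uv)⁶: (u²v²) · u = v²;   (v²) · v = e

Answer: e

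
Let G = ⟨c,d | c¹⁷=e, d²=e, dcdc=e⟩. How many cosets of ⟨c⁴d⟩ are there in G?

First find ord(c⁴d) by computing successive powers:
  (c⁴d)¹ = c⁴d, (c⁴d)² = e.
So |⟨c⁴d⟩| = ord(c⁴d) = 2. With |G| = 34, by Lagrange [G : ⟨c⁴d⟩] = 34/2 = 17.

Answer: 17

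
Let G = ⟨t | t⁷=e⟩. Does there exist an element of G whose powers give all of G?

|G| = 7. The element t has order 7 (its powers give 7 distinct elements), so ⟨t⟩ = G and G is cyclic.

Answer: Yes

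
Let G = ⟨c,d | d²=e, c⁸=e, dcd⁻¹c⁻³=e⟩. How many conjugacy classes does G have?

The conjugacy classes (representative and size) are:
  [e] (size 1), [c³] (size 2), [c²] (size 2), [c⁴] (size 1), [c⁵] (size 2), [c⁴d] (size 4), [cd] (size 4).
Class equation: 1 + 2 + 2 + 1 + 2 + 4 + 4 = 16 = |G|. So G has 7 conjugacy classes.

Answer: 7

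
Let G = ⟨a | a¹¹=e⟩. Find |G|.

G is generated by a single element, so G is cyclic. The relator gives a¹¹ = e and no smaller power is forced to be e, so the 11 powers {a, e, a², a³, a⁴, a⁵, a⁶, a⁷, a⁸, a⁹, a¹⁰} are distinct. Hence |G| = 11.

Answer: 11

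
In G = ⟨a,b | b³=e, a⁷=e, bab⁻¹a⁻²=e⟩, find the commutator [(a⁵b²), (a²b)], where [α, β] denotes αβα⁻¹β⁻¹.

[(a⁵b²), (a²b)] = (a⁵b²)·(a²b)·(a⁵b²)⁻¹·(a²b)⁻¹.
  (a⁵b²) · (a²b) = a⁶
  (a⁶) · (a⁴b) = a³b
  (a³b) · (a⁶b²) = a

Answer: a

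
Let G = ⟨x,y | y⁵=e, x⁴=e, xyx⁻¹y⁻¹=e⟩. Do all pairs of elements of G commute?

Each pair of generators commutes: x·y = xy = y·x. Since the generators pairwise commute, every element of G commutes with every other, so G is abelian.

Answer: Yes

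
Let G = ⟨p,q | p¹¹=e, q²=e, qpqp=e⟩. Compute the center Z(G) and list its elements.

An element z ∈ Z(G) iff z commutes with every generator.
For example e is central: e·p = p = p·e; e·q = q = q·e.
Whereas p ∉ Z(G) since p·q = pq ≠ p¹⁰q = q·p.
Checking each of the 22 elements this way gives Z(G) = {e}, of order 1.

Answer: {e}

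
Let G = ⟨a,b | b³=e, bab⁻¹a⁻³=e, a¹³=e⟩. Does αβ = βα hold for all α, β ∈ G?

a·b = ab but b·a = a³b, so a·b ≠ b·a and G is not abelian.

Answer: No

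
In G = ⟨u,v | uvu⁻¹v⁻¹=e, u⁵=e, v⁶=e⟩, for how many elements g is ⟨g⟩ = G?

G is cyclic of order 30. An element generates G iff its order is 30, and a cyclic group of order 30 has exactly φ(30) = 8 such elements.

Answer: 8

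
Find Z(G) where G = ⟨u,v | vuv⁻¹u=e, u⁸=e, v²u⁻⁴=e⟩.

An element z ∈ Z(G) iff z commutes with every generator.
For example u⁴ is central: (u⁴)·u = u⁵ = u·(u⁴); (u⁴)·v = v⁻¹ = v·(u⁴).
Whereas u ∉ Z(G) since u·v = uv ≠ u³v⁻¹ = v·u.
Checking each of the 16 elements this way gives Z(G) = {e, u⁴}, of order 2.

Answer: {e, u⁴}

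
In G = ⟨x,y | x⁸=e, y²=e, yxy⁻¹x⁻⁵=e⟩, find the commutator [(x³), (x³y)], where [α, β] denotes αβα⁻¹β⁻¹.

[(x³), (x³y)] = (x³)·(x³y)·(x³)⁻¹·(x³y)⁻¹.
  (x³) · (x³y) = x⁶y
  (x⁶y) · (x⁵) = x⁷y
  (x⁷y) · (xy) = x⁴

Answer: x⁴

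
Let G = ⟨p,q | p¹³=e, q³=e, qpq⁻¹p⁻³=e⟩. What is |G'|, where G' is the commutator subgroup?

G' = [G, G] is generated by all commutators. The generator-pair commutators are: [p, q] = p¹¹.
The subgroup they normally generate is {e, p, p², p³, p⁴, p⁵, p⁶, p⁷, p⁸, p⁹, p¹⁰, p¹¹, p¹²}, of order 13.
Check: |G/G'| = 39/13 = 3 is the order of the abelianisation.

Answer: 13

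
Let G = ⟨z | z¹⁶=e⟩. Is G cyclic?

|G| = 16. The element z has order 16 (its powers give 16 distinct elements), so ⟨z⟩ = G and G is cyclic.

Answer: Yes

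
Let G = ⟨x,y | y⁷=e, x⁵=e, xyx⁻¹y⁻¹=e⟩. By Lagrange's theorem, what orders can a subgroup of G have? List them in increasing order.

|G| = 35 = 5 · 7. By Lagrange's theorem the order of any subgroup divides 35; the divisors of 35 are 1, 5, 7, 35.

Answer: 1, 5, 7, 35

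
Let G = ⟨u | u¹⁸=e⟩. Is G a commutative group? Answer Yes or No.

G has a single generator, so G is cyclic and hence abelian.

Answer: Yes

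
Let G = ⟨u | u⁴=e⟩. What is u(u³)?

Compute u · (u³) by multiplying left to right and reducing via the relations at each step:
  u · u³ = e

Answer: e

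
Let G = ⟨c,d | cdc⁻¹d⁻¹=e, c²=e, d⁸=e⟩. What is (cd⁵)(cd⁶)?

Compute (cd⁵) · (cd⁶) by multiplying left to right and reducing via the relations at each step:
  (cd⁵) · c = d⁵
  (d⁵) · d⁶ = d³

Answer: d³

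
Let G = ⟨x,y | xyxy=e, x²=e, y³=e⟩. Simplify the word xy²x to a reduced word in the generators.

Multiply left to right, reducing at each step:
  x · y² = xy²
  (xy²) · x = y

Answer: y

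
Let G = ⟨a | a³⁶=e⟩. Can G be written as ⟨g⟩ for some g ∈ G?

|G| = 36. The element a has order 36 (its powers give 36 distinct elements), so ⟨a⟩ = G and G is cyclic.

Answer: Yes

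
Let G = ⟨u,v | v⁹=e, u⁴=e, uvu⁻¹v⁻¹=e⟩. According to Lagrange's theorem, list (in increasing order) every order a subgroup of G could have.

|G| = 36 = 2² · 3². By Lagrange's theorem the order of any subgroup divides 36; the divisors of 36 are 1, 2, 3, 4, 6, 9, 12, 18, 36.

Answer: 1, 2, 3, 4, 6, 9, 12, 18, 36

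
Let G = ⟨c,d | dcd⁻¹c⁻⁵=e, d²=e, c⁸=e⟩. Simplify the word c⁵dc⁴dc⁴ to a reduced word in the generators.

Multiply left to right, reducing at each step:
  (c⁵) · d = c⁵d
  (c⁵d) · c⁴ = cd
  (cd) · d = c
  c · c⁴ = c⁵

Answer: c⁵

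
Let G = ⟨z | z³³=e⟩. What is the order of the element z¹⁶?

Compute successive powers until reaching e:
  (z¹⁶)¹ = z¹⁶, (z¹⁶)² = z³², (z¹⁶)³ = z¹⁵, (z¹⁶)⁴ = z³¹, (z¹⁶)⁵ = z¹⁴, (z¹⁶)⁶ = z³⁰, (z¹⁶)⁷ = z¹³, (z¹⁶)⁸ = z²⁹, (z¹⁶)⁹ = z¹², (z¹⁶)¹⁰ = z²⁸, (z¹⁶)¹¹ = z¹¹, (z¹⁶)¹² = z²⁷, (z¹⁶)¹³ = z¹⁰, (z¹⁶)¹⁴ = z²⁶, (z¹⁶)¹⁵ = z⁹, (z¹⁶)¹⁶ = z²⁵, (z¹⁶)¹⁷ = z⁸, (z¹⁶)¹⁸ = z²⁴, (z¹⁶)¹⁹ = z⁷, (z¹⁶)²⁰ = z²³, (z¹⁶)²¹ = z⁶, (z¹⁶)²² = z²², (z¹⁶)²³ = z⁵, (z¹⁶)²⁴ = z²¹, (z¹⁶)²⁵ = z⁴, (z¹⁶)²⁶ = z²⁰, (z¹⁶)²⁷ = z³, (z¹⁶)²⁸ = z¹⁹, (z¹⁶)²⁹ = z², (z¹⁶)³⁰ = z¹⁸, (z¹⁶)³¹ = z, (z¹⁶)³² = z¹⁷, (z¹⁶)³³ = e.
The smallest positive k with (z¹⁶)ᵏ = e is 33.

Answer: 33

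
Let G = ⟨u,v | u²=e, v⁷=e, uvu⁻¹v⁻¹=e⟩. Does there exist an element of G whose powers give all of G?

|G| = 14. The element uv has order 14 (its powers give 14 distinct elements), so ⟨uv⟩ = G and G is cyclic.

Answer: Yes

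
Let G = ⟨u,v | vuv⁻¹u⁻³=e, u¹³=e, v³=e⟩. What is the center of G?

An element z ∈ Z(G) iff z commutes with every generator.
For example e is central: e·u = u = u·e; e·v = v = v·e.
Whereas u ∉ Z(G) since u·v = uv ≠ u³v = v·u.
Checking each of the 39 elements this way gives Z(G) = {e}, of order 1.

Answer: {e}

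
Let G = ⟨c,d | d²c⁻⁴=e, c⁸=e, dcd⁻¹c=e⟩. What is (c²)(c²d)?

Compute (c²) · (c²d) by multiplying left to right and reducing via the relations at each step:
  (c²) · c² = c⁴
  (c⁴) · d = d⁻¹

Answer: d⁻¹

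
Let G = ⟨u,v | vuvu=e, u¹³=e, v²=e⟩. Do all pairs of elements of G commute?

u·v = uv but v·u = u¹²v, so u·v ≠ v·u and G is not abelian.

Answer: No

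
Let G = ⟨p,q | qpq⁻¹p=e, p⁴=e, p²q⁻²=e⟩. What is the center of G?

An element z ∈ Z(G) iff z commutes with every generator.
For example p² is central: (p²)·p = p³ = p·(p²); (p²)·q = q⁻¹ = q·(p²).
Whereas p ∉ Z(G) since p·q = pq ≠ pq⁻¹ = q·p.
Checking each of the 8 elements this way gives Z(G) = {e, p²}, of order 2.

Answer: {e, p²}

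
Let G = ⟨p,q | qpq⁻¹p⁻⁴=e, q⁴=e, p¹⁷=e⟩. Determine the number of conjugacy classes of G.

The conjugacy classes (representative and size) are:
  [e] (size 1), [p⁴] (size 4), [p²] (size 4), [p⁵] (size 4), [p¹¹] (size 4), [p⁷q] (size 17), [p³q²] (size 17), [p⁹q³] (size 17).
Class equation: 1 + 4 + 4 + 4 + 4 + 17 + 17 + 17 = 68 = |G|. So G has 8 conjugacy classes.

Answer: 8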